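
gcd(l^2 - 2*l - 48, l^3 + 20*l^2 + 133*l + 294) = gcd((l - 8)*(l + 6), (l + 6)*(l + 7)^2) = l + 6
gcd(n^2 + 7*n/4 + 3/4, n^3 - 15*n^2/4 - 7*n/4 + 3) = n + 1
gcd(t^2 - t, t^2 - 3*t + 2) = t - 1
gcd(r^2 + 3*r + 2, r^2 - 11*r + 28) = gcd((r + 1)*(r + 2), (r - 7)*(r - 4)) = 1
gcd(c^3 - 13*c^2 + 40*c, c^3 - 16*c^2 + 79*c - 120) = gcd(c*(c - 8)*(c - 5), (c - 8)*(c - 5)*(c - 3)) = c^2 - 13*c + 40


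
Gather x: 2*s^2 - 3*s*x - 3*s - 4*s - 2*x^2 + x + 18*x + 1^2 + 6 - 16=2*s^2 - 7*s - 2*x^2 + x*(19 - 3*s) - 9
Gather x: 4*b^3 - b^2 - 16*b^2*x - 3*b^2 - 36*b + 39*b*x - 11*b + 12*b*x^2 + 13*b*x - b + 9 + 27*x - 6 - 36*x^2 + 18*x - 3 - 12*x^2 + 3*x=4*b^3 - 4*b^2 - 48*b + x^2*(12*b - 48) + x*(-16*b^2 + 52*b + 48)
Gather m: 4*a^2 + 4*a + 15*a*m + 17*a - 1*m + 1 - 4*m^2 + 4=4*a^2 + 21*a - 4*m^2 + m*(15*a - 1) + 5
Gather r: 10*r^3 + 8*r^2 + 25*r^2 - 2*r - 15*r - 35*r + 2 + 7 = 10*r^3 + 33*r^2 - 52*r + 9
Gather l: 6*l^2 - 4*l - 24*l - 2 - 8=6*l^2 - 28*l - 10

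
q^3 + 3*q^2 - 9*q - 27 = (q - 3)*(q + 3)^2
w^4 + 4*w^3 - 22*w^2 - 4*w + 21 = (w - 3)*(w - 1)*(w + 1)*(w + 7)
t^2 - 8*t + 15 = (t - 5)*(t - 3)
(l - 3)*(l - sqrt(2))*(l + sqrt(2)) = l^3 - 3*l^2 - 2*l + 6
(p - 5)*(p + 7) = p^2 + 2*p - 35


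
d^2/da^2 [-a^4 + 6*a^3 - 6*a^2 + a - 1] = -12*a^2 + 36*a - 12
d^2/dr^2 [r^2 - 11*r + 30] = 2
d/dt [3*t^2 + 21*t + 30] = 6*t + 21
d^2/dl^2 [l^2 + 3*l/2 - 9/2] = 2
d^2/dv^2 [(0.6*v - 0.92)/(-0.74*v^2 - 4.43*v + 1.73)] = (-(0.6*v - 0.92)*(1.48*v + 4.43)*(2.96*v + 8.86) + (2.664*v + 3.9544)*(0.74*v^2 + 4.43*v - 1.73))/(0.74*v^2 + 4.43*v - 1.73)^3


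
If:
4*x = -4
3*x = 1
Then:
No Solution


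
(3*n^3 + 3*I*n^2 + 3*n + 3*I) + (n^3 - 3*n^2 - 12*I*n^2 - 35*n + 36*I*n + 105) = 4*n^3 - 3*n^2 - 9*I*n^2 - 32*n + 36*I*n + 105 + 3*I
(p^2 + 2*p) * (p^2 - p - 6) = p^4 + p^3 - 8*p^2 - 12*p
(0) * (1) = 0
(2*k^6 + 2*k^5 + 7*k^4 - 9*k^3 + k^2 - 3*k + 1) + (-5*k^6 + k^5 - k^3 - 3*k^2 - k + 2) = -3*k^6 + 3*k^5 + 7*k^4 - 10*k^3 - 2*k^2 - 4*k + 3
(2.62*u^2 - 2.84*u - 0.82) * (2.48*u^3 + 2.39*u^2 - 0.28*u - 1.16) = 6.4976*u^5 - 0.781399999999999*u^4 - 9.5548*u^3 - 4.2038*u^2 + 3.524*u + 0.9512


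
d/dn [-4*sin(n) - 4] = -4*cos(n)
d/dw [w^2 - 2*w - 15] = 2*w - 2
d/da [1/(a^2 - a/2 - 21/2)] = 2*(1 - 4*a)/(-2*a^2 + a + 21)^2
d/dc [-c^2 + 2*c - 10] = 2 - 2*c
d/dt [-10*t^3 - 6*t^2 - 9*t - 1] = -30*t^2 - 12*t - 9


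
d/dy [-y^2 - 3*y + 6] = -2*y - 3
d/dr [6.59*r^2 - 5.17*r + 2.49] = 13.18*r - 5.17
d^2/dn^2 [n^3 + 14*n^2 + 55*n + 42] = 6*n + 28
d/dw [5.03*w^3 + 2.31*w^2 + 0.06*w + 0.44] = 15.09*w^2 + 4.62*w + 0.06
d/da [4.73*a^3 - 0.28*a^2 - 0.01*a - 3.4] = 14.19*a^2 - 0.56*a - 0.01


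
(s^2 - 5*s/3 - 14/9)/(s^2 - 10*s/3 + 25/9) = (9*s^2 - 15*s - 14)/(9*s^2 - 30*s + 25)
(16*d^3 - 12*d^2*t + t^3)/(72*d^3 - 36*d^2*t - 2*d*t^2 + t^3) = (-8*d^2 + 2*d*t + t^2)/(-36*d^2 + t^2)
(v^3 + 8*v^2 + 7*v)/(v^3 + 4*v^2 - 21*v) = (v + 1)/(v - 3)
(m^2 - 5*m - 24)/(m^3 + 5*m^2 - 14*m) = (m^2 - 5*m - 24)/(m*(m^2 + 5*m - 14))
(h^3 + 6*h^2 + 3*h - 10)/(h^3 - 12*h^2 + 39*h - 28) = (h^2 + 7*h + 10)/(h^2 - 11*h + 28)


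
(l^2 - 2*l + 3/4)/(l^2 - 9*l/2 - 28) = (-4*l^2 + 8*l - 3)/(2*(-2*l^2 + 9*l + 56))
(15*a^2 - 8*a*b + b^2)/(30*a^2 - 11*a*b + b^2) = (3*a - b)/(6*a - b)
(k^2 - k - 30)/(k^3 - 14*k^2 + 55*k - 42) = (k + 5)/(k^2 - 8*k + 7)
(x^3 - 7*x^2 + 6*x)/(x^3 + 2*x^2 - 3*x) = (x - 6)/(x + 3)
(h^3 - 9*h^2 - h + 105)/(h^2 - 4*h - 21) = h - 5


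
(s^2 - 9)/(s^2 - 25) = (s^2 - 9)/(s^2 - 25)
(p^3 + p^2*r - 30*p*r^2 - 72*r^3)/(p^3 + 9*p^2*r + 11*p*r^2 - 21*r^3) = (p^2 - 2*p*r - 24*r^2)/(p^2 + 6*p*r - 7*r^2)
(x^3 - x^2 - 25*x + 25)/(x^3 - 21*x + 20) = (x - 5)/(x - 4)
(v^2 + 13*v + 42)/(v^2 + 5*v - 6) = (v + 7)/(v - 1)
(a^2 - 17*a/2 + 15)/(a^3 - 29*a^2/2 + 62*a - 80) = (a - 6)/(a^2 - 12*a + 32)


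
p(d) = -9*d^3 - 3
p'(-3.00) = -243.00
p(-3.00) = 240.00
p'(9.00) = -2187.00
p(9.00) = -6564.00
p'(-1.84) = -91.41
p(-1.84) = 53.07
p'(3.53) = -336.44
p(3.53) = -398.88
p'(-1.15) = -35.71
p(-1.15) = 10.69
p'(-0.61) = -10.05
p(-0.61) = -0.96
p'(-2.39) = -154.23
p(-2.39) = 119.87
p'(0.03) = -0.02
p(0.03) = -3.00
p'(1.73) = -80.81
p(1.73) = -49.60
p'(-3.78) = -385.79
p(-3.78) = 483.09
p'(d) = -27*d^2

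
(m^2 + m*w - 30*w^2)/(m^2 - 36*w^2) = (-m + 5*w)/(-m + 6*w)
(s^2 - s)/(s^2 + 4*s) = (s - 1)/(s + 4)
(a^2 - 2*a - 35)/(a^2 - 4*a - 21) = (a + 5)/(a + 3)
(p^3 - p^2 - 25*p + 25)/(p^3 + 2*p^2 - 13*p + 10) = (p - 5)/(p - 2)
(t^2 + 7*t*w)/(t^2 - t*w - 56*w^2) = t/(t - 8*w)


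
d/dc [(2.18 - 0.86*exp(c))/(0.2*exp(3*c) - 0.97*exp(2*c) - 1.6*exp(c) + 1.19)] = (0.344*exp(3*c) - 2.1422*exp(2*c) + 4.2292*exp(c) + 2.4646)*exp(c)/(0.04*exp(6*c) - 0.388*exp(5*c) + 0.3009*exp(4*c) + 3.58*exp(3*c) + 0.251400000000001*exp(2*c) - 3.808*exp(c) + 1.4161)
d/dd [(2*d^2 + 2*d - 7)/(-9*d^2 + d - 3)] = (20*d^2 - 138*d + 1)/(81*d^4 - 18*d^3 + 55*d^2 - 6*d + 9)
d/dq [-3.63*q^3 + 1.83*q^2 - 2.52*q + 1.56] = -10.89*q^2 + 3.66*q - 2.52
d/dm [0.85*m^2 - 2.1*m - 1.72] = 1.7*m - 2.1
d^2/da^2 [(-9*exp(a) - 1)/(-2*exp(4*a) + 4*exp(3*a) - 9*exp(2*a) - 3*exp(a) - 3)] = (324*exp(8*a) - 728*exp(7*a) + 716*exp(6*a) - 1098*exp(5*a) - 429*exp(4*a) + 1365*exp(3*a) - 1269*exp(2*a) - 180*exp(a) + 72)*exp(a)/(8*exp(12*a) - 48*exp(11*a) + 204*exp(10*a) - 460*exp(9*a) + 810*exp(8*a) - 648*exp(7*a) + 603*exp(6*a) + 81*exp(5*a) + 810*exp(4*a) + 405*exp(3*a) + 324*exp(2*a) + 81*exp(a) + 27)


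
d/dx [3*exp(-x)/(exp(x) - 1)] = 3*(1 - 2*exp(x))*exp(-x)/(exp(2*x) - 2*exp(x) + 1)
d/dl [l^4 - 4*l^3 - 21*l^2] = 2*l*(2*l^2 - 6*l - 21)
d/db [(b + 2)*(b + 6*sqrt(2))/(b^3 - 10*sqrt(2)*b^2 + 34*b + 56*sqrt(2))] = (-(b + 2)*(b + 6*sqrt(2))*(3*b^2 - 20*sqrt(2)*b + 34) + 2*(b + 1 + 3*sqrt(2))*(b^3 - 10*sqrt(2)*b^2 + 34*b + 56*sqrt(2)))/(b^3 - 10*sqrt(2)*b^2 + 34*b + 56*sqrt(2))^2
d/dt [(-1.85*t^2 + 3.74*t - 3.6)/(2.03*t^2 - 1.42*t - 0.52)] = (-4.9652*t^2 + 16.54*t - 7.0568)/(4.1209*t^4 - 5.7652*t^3 - 0.0947999999999998*t^2 + 1.4768*t + 0.2704)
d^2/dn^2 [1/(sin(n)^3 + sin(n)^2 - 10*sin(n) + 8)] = (-9*sin(n)^5 - 20*sin(n)^4 + 8*sin(n)^3 + 126*sin(n)^2 + 4*sin(n) - 184)/((sin(n) - 2)^3*(sin(n) - 1)^2*(sin(n) + 4)^3)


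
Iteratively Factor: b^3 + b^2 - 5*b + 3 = (b + 3)*(b^2 - 2*b + 1) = (b - 1)*(b + 3)*(b - 1)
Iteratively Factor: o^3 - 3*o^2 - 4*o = (o)*(o^2 - 3*o - 4) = o*(o - 4)*(o + 1)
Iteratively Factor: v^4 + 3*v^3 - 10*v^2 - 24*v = (v - 3)*(v^3 + 6*v^2 + 8*v) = v*(v - 3)*(v^2 + 6*v + 8) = v*(v - 3)*(v + 4)*(v + 2)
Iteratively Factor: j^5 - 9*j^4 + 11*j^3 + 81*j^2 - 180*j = (j + 3)*(j^4 - 12*j^3 + 47*j^2 - 60*j) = (j - 4)*(j + 3)*(j^3 - 8*j^2 + 15*j) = (j - 5)*(j - 4)*(j + 3)*(j^2 - 3*j) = j*(j - 5)*(j - 4)*(j + 3)*(j - 3)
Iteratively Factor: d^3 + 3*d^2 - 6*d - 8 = (d - 2)*(d^2 + 5*d + 4) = (d - 2)*(d + 1)*(d + 4)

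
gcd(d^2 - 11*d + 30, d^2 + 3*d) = 1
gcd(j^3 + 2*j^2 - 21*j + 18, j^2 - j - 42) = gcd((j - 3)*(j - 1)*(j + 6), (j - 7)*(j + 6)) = j + 6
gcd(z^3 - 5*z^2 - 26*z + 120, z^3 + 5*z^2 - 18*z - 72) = z - 4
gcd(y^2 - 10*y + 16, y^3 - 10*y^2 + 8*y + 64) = y - 8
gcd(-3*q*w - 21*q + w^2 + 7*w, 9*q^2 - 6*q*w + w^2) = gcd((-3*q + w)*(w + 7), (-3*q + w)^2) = 3*q - w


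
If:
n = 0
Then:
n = 0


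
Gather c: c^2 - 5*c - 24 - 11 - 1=c^2 - 5*c - 36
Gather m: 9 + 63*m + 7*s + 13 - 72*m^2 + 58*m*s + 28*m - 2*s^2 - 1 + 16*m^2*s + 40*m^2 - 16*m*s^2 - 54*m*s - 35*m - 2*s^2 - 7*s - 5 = m^2*(16*s - 32) + m*(-16*s^2 + 4*s + 56) - 4*s^2 + 16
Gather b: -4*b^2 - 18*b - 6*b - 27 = -4*b^2 - 24*b - 27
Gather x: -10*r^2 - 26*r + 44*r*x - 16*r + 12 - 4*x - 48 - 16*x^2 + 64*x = -10*r^2 - 42*r - 16*x^2 + x*(44*r + 60) - 36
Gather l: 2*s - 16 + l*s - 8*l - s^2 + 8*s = l*(s - 8) - s^2 + 10*s - 16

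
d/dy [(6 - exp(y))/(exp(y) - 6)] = 0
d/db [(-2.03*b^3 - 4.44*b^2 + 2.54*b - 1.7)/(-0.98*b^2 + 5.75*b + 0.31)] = (1.9894*b^4 - 23.345*b^3 - 24.9287*b^2 - 6.0848*b + 10.5624)/(0.9604*b^4 - 11.27*b^3 + 32.4549*b^2 + 3.565*b + 0.0961)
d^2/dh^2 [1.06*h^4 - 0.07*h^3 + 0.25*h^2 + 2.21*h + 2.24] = 12.72*h^2 - 0.42*h + 0.5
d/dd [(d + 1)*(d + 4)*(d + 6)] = 3*d^2 + 22*d + 34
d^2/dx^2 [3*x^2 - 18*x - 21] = 6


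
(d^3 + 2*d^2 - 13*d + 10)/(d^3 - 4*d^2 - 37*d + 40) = (d - 2)/(d - 8)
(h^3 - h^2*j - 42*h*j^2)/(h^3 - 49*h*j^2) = (h + 6*j)/(h + 7*j)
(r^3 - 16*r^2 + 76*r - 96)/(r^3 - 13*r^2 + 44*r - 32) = (r^2 - 8*r + 12)/(r^2 - 5*r + 4)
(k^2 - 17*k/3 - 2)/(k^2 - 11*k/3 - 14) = (3*k + 1)/(3*k + 7)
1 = 1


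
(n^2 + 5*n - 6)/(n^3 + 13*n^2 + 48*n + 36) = (n - 1)/(n^2 + 7*n + 6)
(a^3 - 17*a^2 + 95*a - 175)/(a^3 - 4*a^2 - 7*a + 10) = (a^2 - 12*a + 35)/(a^2 + a - 2)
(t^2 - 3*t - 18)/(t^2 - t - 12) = (t - 6)/(t - 4)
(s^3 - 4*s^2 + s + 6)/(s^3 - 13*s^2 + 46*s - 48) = (s + 1)/(s - 8)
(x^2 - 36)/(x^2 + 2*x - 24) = (x - 6)/(x - 4)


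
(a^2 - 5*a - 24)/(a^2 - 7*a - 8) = (a + 3)/(a + 1)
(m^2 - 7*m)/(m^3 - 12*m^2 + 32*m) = (m - 7)/(m^2 - 12*m + 32)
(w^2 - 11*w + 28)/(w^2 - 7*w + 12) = (w - 7)/(w - 3)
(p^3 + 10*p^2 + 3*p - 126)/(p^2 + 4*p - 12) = (p^2 + 4*p - 21)/(p - 2)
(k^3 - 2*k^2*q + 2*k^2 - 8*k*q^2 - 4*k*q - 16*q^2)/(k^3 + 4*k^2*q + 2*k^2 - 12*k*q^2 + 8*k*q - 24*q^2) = (-k^2 + 2*k*q + 8*q^2)/(-k^2 - 4*k*q + 12*q^2)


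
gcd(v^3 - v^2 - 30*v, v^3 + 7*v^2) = v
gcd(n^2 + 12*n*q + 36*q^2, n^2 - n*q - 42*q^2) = n + 6*q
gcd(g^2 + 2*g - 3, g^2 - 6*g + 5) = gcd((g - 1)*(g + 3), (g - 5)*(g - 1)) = g - 1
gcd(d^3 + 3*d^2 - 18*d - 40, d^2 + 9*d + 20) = d + 5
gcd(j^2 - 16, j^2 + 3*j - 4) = j + 4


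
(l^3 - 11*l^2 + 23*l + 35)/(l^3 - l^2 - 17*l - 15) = (l - 7)/(l + 3)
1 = 1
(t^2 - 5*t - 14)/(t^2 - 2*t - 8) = (t - 7)/(t - 4)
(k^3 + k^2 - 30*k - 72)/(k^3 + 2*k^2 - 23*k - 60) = (k - 6)/(k - 5)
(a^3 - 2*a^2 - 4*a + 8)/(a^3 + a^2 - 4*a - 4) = (a - 2)/(a + 1)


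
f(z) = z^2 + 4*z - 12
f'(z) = 2*z + 4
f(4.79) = 30.10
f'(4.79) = 13.58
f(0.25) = -10.94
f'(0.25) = 4.50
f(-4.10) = -11.59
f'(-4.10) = -4.20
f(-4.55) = -9.50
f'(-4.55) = -5.10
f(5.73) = 43.75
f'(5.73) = 15.46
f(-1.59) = -15.83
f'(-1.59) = 0.82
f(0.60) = -9.24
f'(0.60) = 5.20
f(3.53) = 14.58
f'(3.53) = 11.06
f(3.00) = 9.00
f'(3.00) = 10.00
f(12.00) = 180.00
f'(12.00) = 28.00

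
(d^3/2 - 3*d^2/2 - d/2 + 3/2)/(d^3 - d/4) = (2*d^3 - 6*d^2 - 2*d + 6)/(4*d^3 - d)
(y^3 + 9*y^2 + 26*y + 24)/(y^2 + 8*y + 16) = (y^2 + 5*y + 6)/(y + 4)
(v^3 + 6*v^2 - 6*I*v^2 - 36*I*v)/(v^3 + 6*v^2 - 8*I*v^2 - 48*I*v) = (v - 6*I)/(v - 8*I)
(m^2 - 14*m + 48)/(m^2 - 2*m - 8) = (-m^2 + 14*m - 48)/(-m^2 + 2*m + 8)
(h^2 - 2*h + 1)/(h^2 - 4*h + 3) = (h - 1)/(h - 3)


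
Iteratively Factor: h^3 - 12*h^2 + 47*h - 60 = (h - 3)*(h^2 - 9*h + 20) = (h - 4)*(h - 3)*(h - 5)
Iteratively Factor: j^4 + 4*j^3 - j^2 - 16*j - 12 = (j + 2)*(j^3 + 2*j^2 - 5*j - 6) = (j - 2)*(j + 2)*(j^2 + 4*j + 3) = (j - 2)*(j + 2)*(j + 3)*(j + 1)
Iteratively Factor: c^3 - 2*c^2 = (c)*(c^2 - 2*c) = c^2*(c - 2)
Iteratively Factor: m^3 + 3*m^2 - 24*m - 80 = (m - 5)*(m^2 + 8*m + 16) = (m - 5)*(m + 4)*(m + 4)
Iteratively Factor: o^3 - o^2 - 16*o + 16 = (o + 4)*(o^2 - 5*o + 4) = (o - 4)*(o + 4)*(o - 1)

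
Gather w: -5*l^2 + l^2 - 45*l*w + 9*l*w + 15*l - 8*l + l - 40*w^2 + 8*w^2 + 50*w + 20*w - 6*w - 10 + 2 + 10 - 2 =-4*l^2 + 8*l - 32*w^2 + w*(64 - 36*l)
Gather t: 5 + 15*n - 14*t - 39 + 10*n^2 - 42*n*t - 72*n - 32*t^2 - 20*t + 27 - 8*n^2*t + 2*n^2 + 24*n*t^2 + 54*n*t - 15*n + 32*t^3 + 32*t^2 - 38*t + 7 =12*n^2 + 24*n*t^2 - 72*n + 32*t^3 + t*(-8*n^2 + 12*n - 72)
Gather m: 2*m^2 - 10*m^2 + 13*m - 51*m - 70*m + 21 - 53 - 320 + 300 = -8*m^2 - 108*m - 52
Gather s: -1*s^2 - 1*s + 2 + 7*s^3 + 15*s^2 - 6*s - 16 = 7*s^3 + 14*s^2 - 7*s - 14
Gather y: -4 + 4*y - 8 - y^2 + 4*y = -y^2 + 8*y - 12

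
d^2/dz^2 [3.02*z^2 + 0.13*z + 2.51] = 6.04000000000000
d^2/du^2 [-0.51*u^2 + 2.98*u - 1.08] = -1.02000000000000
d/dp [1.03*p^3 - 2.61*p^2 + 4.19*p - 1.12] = 3.09*p^2 - 5.22*p + 4.19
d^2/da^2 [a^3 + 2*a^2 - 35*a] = 6*a + 4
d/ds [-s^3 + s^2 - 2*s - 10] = -3*s^2 + 2*s - 2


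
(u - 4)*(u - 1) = u^2 - 5*u + 4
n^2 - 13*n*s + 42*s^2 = (n - 7*s)*(n - 6*s)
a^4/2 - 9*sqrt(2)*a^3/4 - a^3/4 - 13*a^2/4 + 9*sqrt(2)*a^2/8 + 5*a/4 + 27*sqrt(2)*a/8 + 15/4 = (a/2 + 1/2)*(a - 3/2)*(a - 5*sqrt(2))*(a + sqrt(2)/2)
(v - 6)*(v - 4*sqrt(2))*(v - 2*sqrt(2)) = v^3 - 6*sqrt(2)*v^2 - 6*v^2 + 16*v + 36*sqrt(2)*v - 96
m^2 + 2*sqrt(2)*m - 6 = (m - sqrt(2))*(m + 3*sqrt(2))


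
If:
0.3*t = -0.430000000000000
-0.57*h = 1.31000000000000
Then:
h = -2.30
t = -1.43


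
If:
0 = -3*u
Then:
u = 0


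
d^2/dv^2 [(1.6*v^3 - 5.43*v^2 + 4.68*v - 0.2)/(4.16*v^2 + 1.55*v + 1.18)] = (2.8421709430404e-14*v^5 + 1.13686837721616e-13*v^4 + 223.985536*v^3 + 156.720384*v^2 - 132.209664*v - 31.238384)/(71.991296*v^6 + 80.47104*v^5 + 91.245024*v^4 + 49.375715*v^3 + 25.882002*v^2 + 6.47466*v + 1.643032)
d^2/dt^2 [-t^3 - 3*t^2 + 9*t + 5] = -6*t - 6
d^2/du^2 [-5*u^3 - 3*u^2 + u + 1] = -30*u - 6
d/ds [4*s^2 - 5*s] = 8*s - 5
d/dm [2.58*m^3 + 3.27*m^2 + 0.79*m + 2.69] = 7.74*m^2 + 6.54*m + 0.79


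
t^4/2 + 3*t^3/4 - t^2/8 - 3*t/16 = t*(t/2 + 1/4)*(t - 1/2)*(t + 3/2)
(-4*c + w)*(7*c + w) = -28*c^2 + 3*c*w + w^2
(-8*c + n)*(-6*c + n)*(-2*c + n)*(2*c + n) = -192*c^4 + 56*c^3*n + 44*c^2*n^2 - 14*c*n^3 + n^4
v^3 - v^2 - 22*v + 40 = (v - 4)*(v - 2)*(v + 5)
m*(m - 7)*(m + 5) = m^3 - 2*m^2 - 35*m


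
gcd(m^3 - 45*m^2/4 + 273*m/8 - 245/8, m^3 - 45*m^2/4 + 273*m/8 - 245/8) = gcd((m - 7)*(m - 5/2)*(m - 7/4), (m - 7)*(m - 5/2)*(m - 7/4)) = m^3 - 45*m^2/4 + 273*m/8 - 245/8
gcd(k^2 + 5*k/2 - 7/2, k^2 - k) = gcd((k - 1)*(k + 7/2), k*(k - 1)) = k - 1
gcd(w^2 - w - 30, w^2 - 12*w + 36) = w - 6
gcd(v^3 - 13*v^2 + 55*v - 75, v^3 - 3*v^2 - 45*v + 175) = v^2 - 10*v + 25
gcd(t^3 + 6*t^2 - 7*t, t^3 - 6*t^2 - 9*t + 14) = t - 1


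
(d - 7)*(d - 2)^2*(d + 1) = d^4 - 10*d^3 + 21*d^2 + 4*d - 28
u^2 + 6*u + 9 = (u + 3)^2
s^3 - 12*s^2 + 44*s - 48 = (s - 6)*(s - 4)*(s - 2)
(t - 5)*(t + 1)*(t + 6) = t^3 + 2*t^2 - 29*t - 30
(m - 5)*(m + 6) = m^2 + m - 30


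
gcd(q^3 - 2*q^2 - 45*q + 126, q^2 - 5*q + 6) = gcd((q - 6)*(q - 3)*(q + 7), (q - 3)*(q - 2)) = q - 3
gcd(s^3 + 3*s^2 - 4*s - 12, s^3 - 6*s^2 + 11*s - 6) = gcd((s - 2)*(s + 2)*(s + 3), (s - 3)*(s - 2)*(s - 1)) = s - 2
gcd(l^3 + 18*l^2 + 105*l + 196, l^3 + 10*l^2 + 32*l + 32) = l + 4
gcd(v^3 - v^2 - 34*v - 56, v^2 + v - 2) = v + 2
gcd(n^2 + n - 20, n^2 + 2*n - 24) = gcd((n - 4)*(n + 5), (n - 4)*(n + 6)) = n - 4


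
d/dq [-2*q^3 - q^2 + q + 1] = -6*q^2 - 2*q + 1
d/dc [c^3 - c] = 3*c^2 - 1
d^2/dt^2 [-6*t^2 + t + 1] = -12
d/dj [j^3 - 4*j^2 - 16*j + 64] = 3*j^2 - 8*j - 16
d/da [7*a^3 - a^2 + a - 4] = 21*a^2 - 2*a + 1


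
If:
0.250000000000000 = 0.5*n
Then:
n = 0.50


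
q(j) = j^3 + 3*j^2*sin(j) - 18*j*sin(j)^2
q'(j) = 3*j^2*cos(j) + 3*j^2 - 36*j*sin(j)*cos(j) + 6*j*sin(j) - 18*sin(j)^2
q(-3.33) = -28.59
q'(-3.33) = -25.84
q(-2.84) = -25.58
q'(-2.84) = 33.56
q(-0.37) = 0.67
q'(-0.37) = -5.25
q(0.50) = -1.58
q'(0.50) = -8.86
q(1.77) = -15.85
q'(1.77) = 13.01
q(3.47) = 23.63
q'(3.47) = -44.80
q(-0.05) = 0.00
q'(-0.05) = -0.10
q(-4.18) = 27.98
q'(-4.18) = -74.97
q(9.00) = 801.63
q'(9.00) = 162.45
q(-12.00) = -1434.01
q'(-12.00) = 948.33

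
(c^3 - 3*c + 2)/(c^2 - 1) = (c^2 + c - 2)/(c + 1)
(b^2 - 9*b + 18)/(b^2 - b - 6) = (b - 6)/(b + 2)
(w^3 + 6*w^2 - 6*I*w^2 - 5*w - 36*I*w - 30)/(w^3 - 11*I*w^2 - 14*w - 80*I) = (w^2 + w*(6 - I) - 6*I)/(w^2 - 6*I*w + 16)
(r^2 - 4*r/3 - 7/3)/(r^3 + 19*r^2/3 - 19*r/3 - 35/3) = (3*r - 7)/(3*r^2 + 16*r - 35)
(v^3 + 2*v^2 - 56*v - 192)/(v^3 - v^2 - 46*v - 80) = (v^2 + 10*v + 24)/(v^2 + 7*v + 10)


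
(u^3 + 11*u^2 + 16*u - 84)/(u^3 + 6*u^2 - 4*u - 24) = (u + 7)/(u + 2)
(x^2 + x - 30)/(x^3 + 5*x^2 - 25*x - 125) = (x + 6)/(x^2 + 10*x + 25)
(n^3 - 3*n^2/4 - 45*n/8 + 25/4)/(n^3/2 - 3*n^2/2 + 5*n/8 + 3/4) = (8*n^2 + 10*n - 25)/(4*n^2 - 4*n - 3)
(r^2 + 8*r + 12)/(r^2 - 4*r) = (r^2 + 8*r + 12)/(r*(r - 4))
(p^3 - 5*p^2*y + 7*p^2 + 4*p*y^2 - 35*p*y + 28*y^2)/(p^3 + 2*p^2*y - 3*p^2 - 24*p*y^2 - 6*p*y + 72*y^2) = (p^2 - p*y + 7*p - 7*y)/(p^2 + 6*p*y - 3*p - 18*y)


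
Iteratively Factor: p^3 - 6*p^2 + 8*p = (p)*(p^2 - 6*p + 8) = p*(p - 2)*(p - 4)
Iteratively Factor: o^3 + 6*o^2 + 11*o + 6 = (o + 3)*(o^2 + 3*o + 2) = (o + 1)*(o + 3)*(o + 2)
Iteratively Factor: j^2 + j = (j)*(j + 1)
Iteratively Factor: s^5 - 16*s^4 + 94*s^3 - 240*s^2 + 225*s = (s - 3)*(s^4 - 13*s^3 + 55*s^2 - 75*s) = (s - 3)^2*(s^3 - 10*s^2 + 25*s) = (s - 5)*(s - 3)^2*(s^2 - 5*s) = s*(s - 5)*(s - 3)^2*(s - 5)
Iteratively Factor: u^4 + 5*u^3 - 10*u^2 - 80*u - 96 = (u + 2)*(u^3 + 3*u^2 - 16*u - 48) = (u + 2)*(u + 4)*(u^2 - u - 12) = (u + 2)*(u + 3)*(u + 4)*(u - 4)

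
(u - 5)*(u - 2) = u^2 - 7*u + 10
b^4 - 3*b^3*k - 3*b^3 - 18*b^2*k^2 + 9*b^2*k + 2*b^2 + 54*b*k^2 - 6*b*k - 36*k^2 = (b - 2)*(b - 1)*(b - 6*k)*(b + 3*k)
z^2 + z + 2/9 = (z + 1/3)*(z + 2/3)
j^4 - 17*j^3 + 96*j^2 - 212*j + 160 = (j - 8)*(j - 5)*(j - 2)^2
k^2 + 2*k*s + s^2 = (k + s)^2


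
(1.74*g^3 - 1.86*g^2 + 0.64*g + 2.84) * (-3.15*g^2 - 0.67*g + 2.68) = -5.481*g^5 + 4.6932*g^4 + 3.8934*g^3 - 14.3596*g^2 - 0.1876*g + 7.6112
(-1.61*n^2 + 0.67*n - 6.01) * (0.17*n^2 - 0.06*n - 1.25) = -0.2737*n^4 + 0.2105*n^3 + 0.9506*n^2 - 0.4769*n + 7.5125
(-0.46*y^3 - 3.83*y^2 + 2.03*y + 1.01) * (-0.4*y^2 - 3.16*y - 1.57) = 0.184*y^5 + 2.9856*y^4 + 12.013*y^3 - 0.805699999999999*y^2 - 6.3787*y - 1.5857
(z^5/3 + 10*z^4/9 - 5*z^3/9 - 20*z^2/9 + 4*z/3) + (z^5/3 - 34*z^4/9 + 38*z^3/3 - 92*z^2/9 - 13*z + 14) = 2*z^5/3 - 8*z^4/3 + 109*z^3/9 - 112*z^2/9 - 35*z/3 + 14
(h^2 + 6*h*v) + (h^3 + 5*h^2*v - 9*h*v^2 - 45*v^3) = h^3 + 5*h^2*v + h^2 - 9*h*v^2 + 6*h*v - 45*v^3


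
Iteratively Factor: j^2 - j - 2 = (j + 1)*(j - 2)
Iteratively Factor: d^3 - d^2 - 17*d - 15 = (d - 5)*(d^2 + 4*d + 3) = (d - 5)*(d + 1)*(d + 3)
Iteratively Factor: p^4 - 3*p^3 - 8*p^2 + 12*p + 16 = (p + 1)*(p^3 - 4*p^2 - 4*p + 16) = (p + 1)*(p + 2)*(p^2 - 6*p + 8) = (p - 4)*(p + 1)*(p + 2)*(p - 2)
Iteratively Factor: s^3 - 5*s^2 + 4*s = (s - 4)*(s^2 - s) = s*(s - 4)*(s - 1)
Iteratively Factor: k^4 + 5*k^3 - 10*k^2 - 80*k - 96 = (k + 4)*(k^3 + k^2 - 14*k - 24) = (k - 4)*(k + 4)*(k^2 + 5*k + 6) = (k - 4)*(k + 2)*(k + 4)*(k + 3)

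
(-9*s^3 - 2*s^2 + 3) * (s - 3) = -9*s^4 + 25*s^3 + 6*s^2 + 3*s - 9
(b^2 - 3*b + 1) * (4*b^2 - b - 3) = 4*b^4 - 13*b^3 + 4*b^2 + 8*b - 3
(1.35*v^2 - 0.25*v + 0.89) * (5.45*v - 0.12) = 7.3575*v^3 - 1.5245*v^2 + 4.8805*v - 0.1068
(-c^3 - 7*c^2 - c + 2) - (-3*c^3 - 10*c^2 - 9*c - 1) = 2*c^3 + 3*c^2 + 8*c + 3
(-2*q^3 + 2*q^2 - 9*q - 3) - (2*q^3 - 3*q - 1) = -4*q^3 + 2*q^2 - 6*q - 2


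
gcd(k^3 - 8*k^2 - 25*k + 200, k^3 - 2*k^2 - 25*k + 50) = k^2 - 25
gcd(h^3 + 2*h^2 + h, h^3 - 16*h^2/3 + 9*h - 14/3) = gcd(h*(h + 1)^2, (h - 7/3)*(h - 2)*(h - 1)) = 1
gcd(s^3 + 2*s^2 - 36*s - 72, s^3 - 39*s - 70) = s + 2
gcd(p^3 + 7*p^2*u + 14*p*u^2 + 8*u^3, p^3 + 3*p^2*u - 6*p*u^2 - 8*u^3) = p^2 + 5*p*u + 4*u^2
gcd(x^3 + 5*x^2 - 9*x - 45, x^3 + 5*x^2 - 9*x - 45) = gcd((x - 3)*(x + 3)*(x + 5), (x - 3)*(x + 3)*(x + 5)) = x^3 + 5*x^2 - 9*x - 45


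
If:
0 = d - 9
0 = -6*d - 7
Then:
No Solution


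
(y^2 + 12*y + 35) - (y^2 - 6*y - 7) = 18*y + 42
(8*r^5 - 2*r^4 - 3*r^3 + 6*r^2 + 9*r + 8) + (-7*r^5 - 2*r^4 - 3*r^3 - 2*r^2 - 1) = r^5 - 4*r^4 - 6*r^3 + 4*r^2 + 9*r + 7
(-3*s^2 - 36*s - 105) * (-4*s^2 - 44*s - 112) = 12*s^4 + 276*s^3 + 2340*s^2 + 8652*s + 11760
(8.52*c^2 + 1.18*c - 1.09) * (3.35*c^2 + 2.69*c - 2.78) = 28.542*c^4 + 26.8718*c^3 - 24.1629*c^2 - 6.2125*c + 3.0302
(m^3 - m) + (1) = m^3 - m + 1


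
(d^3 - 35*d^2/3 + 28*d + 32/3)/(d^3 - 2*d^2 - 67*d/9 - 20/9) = 3*(d - 8)/(3*d + 5)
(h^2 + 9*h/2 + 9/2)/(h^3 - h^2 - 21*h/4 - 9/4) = 2*(h + 3)/(2*h^2 - 5*h - 3)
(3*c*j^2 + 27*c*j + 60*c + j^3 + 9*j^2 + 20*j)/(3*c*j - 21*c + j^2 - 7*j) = (j^2 + 9*j + 20)/(j - 7)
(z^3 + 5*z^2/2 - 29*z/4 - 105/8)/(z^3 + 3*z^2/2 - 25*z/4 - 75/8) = (2*z + 7)/(2*z + 5)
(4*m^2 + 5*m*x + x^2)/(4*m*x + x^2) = (m + x)/x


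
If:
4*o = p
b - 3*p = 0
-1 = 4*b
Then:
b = -1/4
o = -1/48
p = -1/12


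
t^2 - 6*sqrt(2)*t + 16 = (t - 4*sqrt(2))*(t - 2*sqrt(2))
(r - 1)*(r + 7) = r^2 + 6*r - 7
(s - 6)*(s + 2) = s^2 - 4*s - 12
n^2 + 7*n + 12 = (n + 3)*(n + 4)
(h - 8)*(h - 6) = h^2 - 14*h + 48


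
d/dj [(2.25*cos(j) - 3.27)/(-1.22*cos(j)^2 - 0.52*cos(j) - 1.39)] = (-2.745*cos(j)^2 + 7.9788*cos(j) + 4.8279)*sin(j)/(1.4884*cos(j)^4 + 1.2688*cos(j)^3 + 3.662*cos(j)^2 + 1.4456*cos(j) + 1.9321)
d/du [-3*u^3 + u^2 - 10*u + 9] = -9*u^2 + 2*u - 10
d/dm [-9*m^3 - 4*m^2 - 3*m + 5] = -27*m^2 - 8*m - 3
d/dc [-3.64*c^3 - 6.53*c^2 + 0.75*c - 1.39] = -10.92*c^2 - 13.06*c + 0.75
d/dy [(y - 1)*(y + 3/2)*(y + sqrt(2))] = 3*y^2 + y + 2*sqrt(2)*y - 3/2 + sqrt(2)/2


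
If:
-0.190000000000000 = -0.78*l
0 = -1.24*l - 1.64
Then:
No Solution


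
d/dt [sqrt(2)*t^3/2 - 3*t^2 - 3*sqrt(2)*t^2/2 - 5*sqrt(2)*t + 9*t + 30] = 3*sqrt(2)*t^2/2 - 6*t - 3*sqrt(2)*t - 5*sqrt(2) + 9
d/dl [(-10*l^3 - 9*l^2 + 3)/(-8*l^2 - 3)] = 2*l*(40*l^3 + 45*l + 51)/(64*l^4 + 48*l^2 + 9)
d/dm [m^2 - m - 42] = 2*m - 1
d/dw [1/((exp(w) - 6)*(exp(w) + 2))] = 2*(2 - exp(w))*exp(w)/(exp(4*w) - 8*exp(3*w) - 8*exp(2*w) + 96*exp(w) + 144)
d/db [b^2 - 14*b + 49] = 2*b - 14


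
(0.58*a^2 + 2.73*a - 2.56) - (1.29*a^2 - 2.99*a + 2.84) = -0.71*a^2 + 5.72*a - 5.4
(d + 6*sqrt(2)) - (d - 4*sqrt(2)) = 10*sqrt(2)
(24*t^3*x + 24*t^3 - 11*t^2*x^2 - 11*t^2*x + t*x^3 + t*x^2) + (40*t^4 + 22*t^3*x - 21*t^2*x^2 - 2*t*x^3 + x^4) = 40*t^4 + 46*t^3*x + 24*t^3 - 32*t^2*x^2 - 11*t^2*x - t*x^3 + t*x^2 + x^4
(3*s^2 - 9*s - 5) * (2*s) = 6*s^3 - 18*s^2 - 10*s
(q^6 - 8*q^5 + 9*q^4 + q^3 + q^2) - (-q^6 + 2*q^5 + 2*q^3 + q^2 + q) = 2*q^6 - 10*q^5 + 9*q^4 - q^3 - q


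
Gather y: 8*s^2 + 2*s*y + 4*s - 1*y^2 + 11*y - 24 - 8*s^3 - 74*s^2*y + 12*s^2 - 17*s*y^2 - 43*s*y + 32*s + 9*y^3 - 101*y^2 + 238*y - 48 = -8*s^3 + 20*s^2 + 36*s + 9*y^3 + y^2*(-17*s - 102) + y*(-74*s^2 - 41*s + 249) - 72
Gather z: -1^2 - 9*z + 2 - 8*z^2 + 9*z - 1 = -8*z^2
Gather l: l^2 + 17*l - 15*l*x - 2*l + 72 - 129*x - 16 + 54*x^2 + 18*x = l^2 + l*(15 - 15*x) + 54*x^2 - 111*x + 56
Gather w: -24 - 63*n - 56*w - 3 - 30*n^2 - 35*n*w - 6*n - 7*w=-30*n^2 - 69*n + w*(-35*n - 63) - 27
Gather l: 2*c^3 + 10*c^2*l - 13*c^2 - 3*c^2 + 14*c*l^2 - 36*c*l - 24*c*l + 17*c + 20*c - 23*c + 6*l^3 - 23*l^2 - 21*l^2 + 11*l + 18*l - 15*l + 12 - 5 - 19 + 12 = 2*c^3 - 16*c^2 + 14*c + 6*l^3 + l^2*(14*c - 44) + l*(10*c^2 - 60*c + 14)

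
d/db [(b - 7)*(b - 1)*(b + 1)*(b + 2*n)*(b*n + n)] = n*(5*b^4 + 8*b^3*n - 24*b^3 - 36*b^2*n - 24*b^2 - 32*b*n + 12*b + 12*n + 7)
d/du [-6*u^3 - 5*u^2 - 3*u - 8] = -18*u^2 - 10*u - 3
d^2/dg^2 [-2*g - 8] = 0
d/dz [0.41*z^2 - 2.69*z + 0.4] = 0.82*z - 2.69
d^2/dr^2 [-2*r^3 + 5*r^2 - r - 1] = 10 - 12*r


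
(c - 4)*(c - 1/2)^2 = c^3 - 5*c^2 + 17*c/4 - 1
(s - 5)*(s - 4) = s^2 - 9*s + 20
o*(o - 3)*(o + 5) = o^3 + 2*o^2 - 15*o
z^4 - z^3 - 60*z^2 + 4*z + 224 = (z - 8)*(z - 2)*(z + 2)*(z + 7)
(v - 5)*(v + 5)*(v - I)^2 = v^4 - 2*I*v^3 - 26*v^2 + 50*I*v + 25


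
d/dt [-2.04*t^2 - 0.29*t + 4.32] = -4.08*t - 0.29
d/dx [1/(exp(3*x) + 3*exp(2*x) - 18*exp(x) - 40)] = 3*(-exp(2*x) - 2*exp(x) + 6)*exp(x)/(exp(3*x) + 3*exp(2*x) - 18*exp(x) - 40)^2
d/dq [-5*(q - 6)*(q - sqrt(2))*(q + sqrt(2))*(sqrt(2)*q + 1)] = -20*sqrt(2)*q^3 - 15*q^2 + 90*sqrt(2)*q^2 + 20*sqrt(2)*q + 60*q - 60*sqrt(2) + 10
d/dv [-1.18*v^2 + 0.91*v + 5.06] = 0.91 - 2.36*v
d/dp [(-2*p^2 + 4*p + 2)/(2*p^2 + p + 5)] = 2*(-5*p^2 - 14*p + 9)/(4*p^4 + 4*p^3 + 21*p^2 + 10*p + 25)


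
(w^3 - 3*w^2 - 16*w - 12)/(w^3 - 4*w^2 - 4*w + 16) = (w^2 - 5*w - 6)/(w^2 - 6*w + 8)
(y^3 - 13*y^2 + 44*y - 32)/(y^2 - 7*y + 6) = (y^2 - 12*y + 32)/(y - 6)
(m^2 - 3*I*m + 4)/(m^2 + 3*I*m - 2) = (m - 4*I)/(m + 2*I)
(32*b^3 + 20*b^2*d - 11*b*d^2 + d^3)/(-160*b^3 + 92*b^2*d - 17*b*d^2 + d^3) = (-b - d)/(5*b - d)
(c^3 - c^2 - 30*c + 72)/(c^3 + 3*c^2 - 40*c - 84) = (c^3 - c^2 - 30*c + 72)/(c^3 + 3*c^2 - 40*c - 84)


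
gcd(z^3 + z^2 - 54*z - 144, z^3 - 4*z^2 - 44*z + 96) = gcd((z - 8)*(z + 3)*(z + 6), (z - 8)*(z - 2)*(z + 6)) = z^2 - 2*z - 48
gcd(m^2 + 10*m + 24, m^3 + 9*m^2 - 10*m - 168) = m + 6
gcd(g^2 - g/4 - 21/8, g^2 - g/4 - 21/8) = g^2 - g/4 - 21/8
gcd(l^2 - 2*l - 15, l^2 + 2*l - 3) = l + 3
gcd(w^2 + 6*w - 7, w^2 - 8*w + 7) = w - 1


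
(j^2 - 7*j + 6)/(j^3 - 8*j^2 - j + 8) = (j - 6)/(j^2 - 7*j - 8)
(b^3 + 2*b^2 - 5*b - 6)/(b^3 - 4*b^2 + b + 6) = (b + 3)/(b - 3)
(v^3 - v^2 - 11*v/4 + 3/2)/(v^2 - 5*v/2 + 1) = v + 3/2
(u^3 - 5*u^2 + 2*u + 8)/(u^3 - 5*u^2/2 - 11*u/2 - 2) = 2*(u - 2)/(2*u + 1)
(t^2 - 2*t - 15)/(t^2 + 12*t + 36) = (t^2 - 2*t - 15)/(t^2 + 12*t + 36)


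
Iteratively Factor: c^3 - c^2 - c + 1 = (c - 1)*(c^2 - 1) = (c - 1)*(c + 1)*(c - 1)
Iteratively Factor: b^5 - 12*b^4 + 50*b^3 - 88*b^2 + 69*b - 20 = (b - 1)*(b^4 - 11*b^3 + 39*b^2 - 49*b + 20) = (b - 5)*(b - 1)*(b^3 - 6*b^2 + 9*b - 4) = (b - 5)*(b - 1)^2*(b^2 - 5*b + 4) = (b - 5)*(b - 1)^3*(b - 4)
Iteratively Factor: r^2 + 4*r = (r + 4)*(r)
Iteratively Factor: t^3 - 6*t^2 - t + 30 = (t + 2)*(t^2 - 8*t + 15) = (t - 3)*(t + 2)*(t - 5)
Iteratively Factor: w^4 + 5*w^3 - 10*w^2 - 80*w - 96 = (w + 2)*(w^3 + 3*w^2 - 16*w - 48) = (w - 4)*(w + 2)*(w^2 + 7*w + 12) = (w - 4)*(w + 2)*(w + 4)*(w + 3)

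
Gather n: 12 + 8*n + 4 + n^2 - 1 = n^2 + 8*n + 15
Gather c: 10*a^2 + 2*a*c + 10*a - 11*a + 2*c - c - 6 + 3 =10*a^2 - a + c*(2*a + 1) - 3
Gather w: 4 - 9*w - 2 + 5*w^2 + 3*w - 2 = 5*w^2 - 6*w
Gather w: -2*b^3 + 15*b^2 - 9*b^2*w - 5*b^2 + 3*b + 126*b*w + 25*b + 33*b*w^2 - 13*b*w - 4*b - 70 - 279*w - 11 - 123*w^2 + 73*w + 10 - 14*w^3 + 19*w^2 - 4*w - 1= -2*b^3 + 10*b^2 + 24*b - 14*w^3 + w^2*(33*b - 104) + w*(-9*b^2 + 113*b - 210) - 72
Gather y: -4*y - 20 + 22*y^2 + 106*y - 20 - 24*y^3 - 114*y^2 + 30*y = -24*y^3 - 92*y^2 + 132*y - 40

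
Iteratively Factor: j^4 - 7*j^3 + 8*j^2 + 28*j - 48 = (j - 3)*(j^3 - 4*j^2 - 4*j + 16) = (j - 3)*(j + 2)*(j^2 - 6*j + 8) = (j - 4)*(j - 3)*(j + 2)*(j - 2)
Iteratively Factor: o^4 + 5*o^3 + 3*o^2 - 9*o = (o + 3)*(o^3 + 2*o^2 - 3*o) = (o - 1)*(o + 3)*(o^2 + 3*o) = o*(o - 1)*(o + 3)*(o + 3)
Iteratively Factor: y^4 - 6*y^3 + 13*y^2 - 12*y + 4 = (y - 2)*(y^3 - 4*y^2 + 5*y - 2) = (y - 2)*(y - 1)*(y^2 - 3*y + 2) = (y - 2)*(y - 1)^2*(y - 2)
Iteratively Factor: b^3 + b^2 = (b + 1)*(b^2) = b*(b + 1)*(b)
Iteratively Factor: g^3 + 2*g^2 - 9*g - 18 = (g + 2)*(g^2 - 9) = (g + 2)*(g + 3)*(g - 3)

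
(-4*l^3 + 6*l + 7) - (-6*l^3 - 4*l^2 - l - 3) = 2*l^3 + 4*l^2 + 7*l + 10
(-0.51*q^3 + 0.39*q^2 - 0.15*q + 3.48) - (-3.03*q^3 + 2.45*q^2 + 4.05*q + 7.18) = 2.52*q^3 - 2.06*q^2 - 4.2*q - 3.7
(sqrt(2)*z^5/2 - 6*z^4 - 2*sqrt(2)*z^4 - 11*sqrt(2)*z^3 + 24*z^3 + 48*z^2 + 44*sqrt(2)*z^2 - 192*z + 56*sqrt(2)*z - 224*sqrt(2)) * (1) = sqrt(2)*z^5/2 - 6*z^4 - 2*sqrt(2)*z^4 - 11*sqrt(2)*z^3 + 24*z^3 + 48*z^2 + 44*sqrt(2)*z^2 - 192*z + 56*sqrt(2)*z - 224*sqrt(2)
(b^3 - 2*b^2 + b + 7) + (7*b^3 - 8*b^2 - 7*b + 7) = 8*b^3 - 10*b^2 - 6*b + 14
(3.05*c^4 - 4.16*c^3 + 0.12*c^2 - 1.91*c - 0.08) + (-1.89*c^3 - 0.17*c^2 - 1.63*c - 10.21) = 3.05*c^4 - 6.05*c^3 - 0.05*c^2 - 3.54*c - 10.29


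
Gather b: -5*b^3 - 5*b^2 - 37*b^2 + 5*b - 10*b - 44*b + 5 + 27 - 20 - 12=-5*b^3 - 42*b^2 - 49*b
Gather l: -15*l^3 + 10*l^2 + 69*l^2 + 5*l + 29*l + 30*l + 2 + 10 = -15*l^3 + 79*l^2 + 64*l + 12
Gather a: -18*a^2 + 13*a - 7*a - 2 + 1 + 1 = -18*a^2 + 6*a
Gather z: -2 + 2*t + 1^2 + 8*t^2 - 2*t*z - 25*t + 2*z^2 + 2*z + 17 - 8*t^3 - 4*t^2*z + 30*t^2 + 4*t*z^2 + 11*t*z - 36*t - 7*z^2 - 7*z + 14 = -8*t^3 + 38*t^2 - 59*t + z^2*(4*t - 5) + z*(-4*t^2 + 9*t - 5) + 30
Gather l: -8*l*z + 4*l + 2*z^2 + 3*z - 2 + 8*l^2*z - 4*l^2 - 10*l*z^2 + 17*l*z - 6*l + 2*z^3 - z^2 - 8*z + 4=l^2*(8*z - 4) + l*(-10*z^2 + 9*z - 2) + 2*z^3 + z^2 - 5*z + 2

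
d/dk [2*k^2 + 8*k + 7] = 4*k + 8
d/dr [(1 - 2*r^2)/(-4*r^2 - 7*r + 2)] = 7*(2*r^2 + 1)/(16*r^4 + 56*r^3 + 33*r^2 - 28*r + 4)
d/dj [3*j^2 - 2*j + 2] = 6*j - 2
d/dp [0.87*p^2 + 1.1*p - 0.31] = 1.74*p + 1.1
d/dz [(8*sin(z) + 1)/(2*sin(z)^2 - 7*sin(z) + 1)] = (-16*sin(z)^2 - 4*sin(z) + 15)*cos(z)/(-7*sin(z) - cos(2*z) + 2)^2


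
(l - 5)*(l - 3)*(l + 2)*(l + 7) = l^4 + l^3 - 43*l^2 + 23*l + 210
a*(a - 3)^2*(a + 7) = a^4 + a^3 - 33*a^2 + 63*a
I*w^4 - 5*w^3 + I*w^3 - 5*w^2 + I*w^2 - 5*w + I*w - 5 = (w + 1)*(w + I)*(w + 5*I)*(I*w + 1)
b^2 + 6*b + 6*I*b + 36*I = (b + 6)*(b + 6*I)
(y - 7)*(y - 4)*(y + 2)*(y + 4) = y^4 - 5*y^3 - 30*y^2 + 80*y + 224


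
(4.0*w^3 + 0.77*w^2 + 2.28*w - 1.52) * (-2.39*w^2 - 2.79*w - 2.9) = -9.56*w^5 - 13.0003*w^4 - 19.1975*w^3 - 4.9614*w^2 - 2.3712*w + 4.408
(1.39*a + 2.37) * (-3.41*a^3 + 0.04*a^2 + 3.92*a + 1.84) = -4.7399*a^4 - 8.0261*a^3 + 5.5436*a^2 + 11.848*a + 4.3608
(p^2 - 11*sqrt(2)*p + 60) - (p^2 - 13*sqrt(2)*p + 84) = 2*sqrt(2)*p - 24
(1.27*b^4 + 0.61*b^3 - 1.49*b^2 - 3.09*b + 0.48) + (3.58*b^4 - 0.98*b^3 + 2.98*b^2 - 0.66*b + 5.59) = 4.85*b^4 - 0.37*b^3 + 1.49*b^2 - 3.75*b + 6.07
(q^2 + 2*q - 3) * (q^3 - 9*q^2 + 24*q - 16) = q^5 - 7*q^4 + 3*q^3 + 59*q^2 - 104*q + 48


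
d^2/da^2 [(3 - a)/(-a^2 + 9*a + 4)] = 2*(3*(4 - a)*(-a^2 + 9*a + 4) - (a - 3)*(2*a - 9)^2)/(-a^2 + 9*a + 4)^3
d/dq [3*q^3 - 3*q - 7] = 9*q^2 - 3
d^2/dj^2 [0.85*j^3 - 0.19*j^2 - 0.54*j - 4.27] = 5.1*j - 0.38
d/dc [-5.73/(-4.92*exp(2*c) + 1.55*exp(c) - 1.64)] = (8.8815 - 56.3832*exp(c))*exp(c)/(4.92*exp(2*c) - 1.55*exp(c) + 1.64)^2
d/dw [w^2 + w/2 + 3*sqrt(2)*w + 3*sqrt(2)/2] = 2*w + 1/2 + 3*sqrt(2)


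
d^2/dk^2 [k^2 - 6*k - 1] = 2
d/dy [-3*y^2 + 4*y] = 4 - 6*y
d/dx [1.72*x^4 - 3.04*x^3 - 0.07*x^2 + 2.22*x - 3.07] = 6.88*x^3 - 9.12*x^2 - 0.14*x + 2.22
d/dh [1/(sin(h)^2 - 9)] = -2*sin(h)*cos(h)/(sin(h)^2 - 9)^2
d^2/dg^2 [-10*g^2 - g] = -20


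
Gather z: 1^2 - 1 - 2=-2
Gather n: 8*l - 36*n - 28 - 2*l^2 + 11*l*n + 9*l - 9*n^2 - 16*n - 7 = -2*l^2 + 17*l - 9*n^2 + n*(11*l - 52) - 35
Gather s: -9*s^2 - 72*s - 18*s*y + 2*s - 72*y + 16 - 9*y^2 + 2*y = -9*s^2 + s*(-18*y - 70) - 9*y^2 - 70*y + 16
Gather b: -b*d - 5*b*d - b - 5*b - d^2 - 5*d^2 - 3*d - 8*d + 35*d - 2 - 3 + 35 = b*(-6*d - 6) - 6*d^2 + 24*d + 30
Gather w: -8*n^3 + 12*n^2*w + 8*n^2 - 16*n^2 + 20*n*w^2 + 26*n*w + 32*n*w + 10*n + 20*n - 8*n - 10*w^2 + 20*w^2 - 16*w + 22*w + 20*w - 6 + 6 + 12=-8*n^3 - 8*n^2 + 22*n + w^2*(20*n + 10) + w*(12*n^2 + 58*n + 26) + 12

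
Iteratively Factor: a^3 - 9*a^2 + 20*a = (a - 4)*(a^2 - 5*a) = (a - 5)*(a - 4)*(a)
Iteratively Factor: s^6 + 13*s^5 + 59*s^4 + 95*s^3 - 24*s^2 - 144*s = (s)*(s^5 + 13*s^4 + 59*s^3 + 95*s^2 - 24*s - 144) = s*(s + 3)*(s^4 + 10*s^3 + 29*s^2 + 8*s - 48) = s*(s + 3)*(s + 4)*(s^3 + 6*s^2 + 5*s - 12) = s*(s - 1)*(s + 3)*(s + 4)*(s^2 + 7*s + 12) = s*(s - 1)*(s + 3)*(s + 4)^2*(s + 3)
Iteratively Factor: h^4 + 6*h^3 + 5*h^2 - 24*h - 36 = (h + 2)*(h^3 + 4*h^2 - 3*h - 18) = (h + 2)*(h + 3)*(h^2 + h - 6) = (h - 2)*(h + 2)*(h + 3)*(h + 3)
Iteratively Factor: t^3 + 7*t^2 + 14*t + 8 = (t + 4)*(t^2 + 3*t + 2) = (t + 2)*(t + 4)*(t + 1)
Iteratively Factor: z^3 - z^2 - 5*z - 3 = (z + 1)*(z^2 - 2*z - 3) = (z - 3)*(z + 1)*(z + 1)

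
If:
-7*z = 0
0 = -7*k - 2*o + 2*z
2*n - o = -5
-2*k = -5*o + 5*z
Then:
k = 0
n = -5/2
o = 0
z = 0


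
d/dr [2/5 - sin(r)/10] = -cos(r)/10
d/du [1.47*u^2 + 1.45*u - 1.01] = 2.94*u + 1.45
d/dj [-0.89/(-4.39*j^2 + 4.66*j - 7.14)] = (4.1474 - 7.8142*j)/(4.39*j^2 - 4.66*j + 7.14)^2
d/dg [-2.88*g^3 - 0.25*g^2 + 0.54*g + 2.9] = -8.64*g^2 - 0.5*g + 0.54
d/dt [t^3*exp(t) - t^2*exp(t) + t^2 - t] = t^3*exp(t) + 2*t^2*exp(t) - 2*t*exp(t) + 2*t - 1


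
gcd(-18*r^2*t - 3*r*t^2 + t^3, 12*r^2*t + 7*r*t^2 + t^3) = 3*r*t + t^2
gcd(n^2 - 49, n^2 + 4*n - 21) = n + 7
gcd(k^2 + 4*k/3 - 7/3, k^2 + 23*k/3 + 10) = 1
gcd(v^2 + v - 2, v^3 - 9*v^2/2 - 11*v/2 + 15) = v + 2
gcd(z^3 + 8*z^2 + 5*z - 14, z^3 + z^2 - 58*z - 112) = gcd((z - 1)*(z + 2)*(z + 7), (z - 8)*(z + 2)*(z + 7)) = z^2 + 9*z + 14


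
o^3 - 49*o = o*(o - 7)*(o + 7)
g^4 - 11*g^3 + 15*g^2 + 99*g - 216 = (g - 8)*(g - 3)^2*(g + 3)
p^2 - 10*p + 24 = (p - 6)*(p - 4)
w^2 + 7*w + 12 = (w + 3)*(w + 4)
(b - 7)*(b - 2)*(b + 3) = b^3 - 6*b^2 - 13*b + 42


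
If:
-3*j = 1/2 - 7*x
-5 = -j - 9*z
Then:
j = 5 - 9*z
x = 31/14 - 27*z/7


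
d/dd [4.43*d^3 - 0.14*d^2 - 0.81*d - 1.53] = 13.29*d^2 - 0.28*d - 0.81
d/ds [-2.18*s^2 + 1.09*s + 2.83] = 1.09 - 4.36*s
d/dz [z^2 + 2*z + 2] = 2*z + 2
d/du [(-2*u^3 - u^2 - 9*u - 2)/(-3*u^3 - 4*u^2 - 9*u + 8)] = (5*u^4 - 18*u^3 - 93*u^2 - 32*u - 90)/(9*u^6 + 24*u^5 + 70*u^4 + 24*u^3 + 17*u^2 - 144*u + 64)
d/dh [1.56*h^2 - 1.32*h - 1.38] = 3.12*h - 1.32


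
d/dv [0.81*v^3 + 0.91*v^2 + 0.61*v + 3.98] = 2.43*v^2 + 1.82*v + 0.61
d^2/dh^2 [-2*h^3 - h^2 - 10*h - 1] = -12*h - 2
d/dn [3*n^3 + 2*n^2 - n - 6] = 9*n^2 + 4*n - 1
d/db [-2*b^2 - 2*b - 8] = -4*b - 2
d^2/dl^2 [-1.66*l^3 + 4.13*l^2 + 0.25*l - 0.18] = 8.26 - 9.96*l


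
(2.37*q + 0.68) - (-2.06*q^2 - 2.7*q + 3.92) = 2.06*q^2 + 5.07*q - 3.24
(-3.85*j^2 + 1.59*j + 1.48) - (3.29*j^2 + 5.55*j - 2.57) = -7.14*j^2 - 3.96*j + 4.05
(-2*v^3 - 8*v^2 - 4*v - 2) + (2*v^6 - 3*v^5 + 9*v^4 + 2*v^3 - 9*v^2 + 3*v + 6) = 2*v^6 - 3*v^5 + 9*v^4 - 17*v^2 - v + 4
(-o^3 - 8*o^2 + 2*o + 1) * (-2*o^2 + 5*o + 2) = 2*o^5 + 11*o^4 - 46*o^3 - 8*o^2 + 9*o + 2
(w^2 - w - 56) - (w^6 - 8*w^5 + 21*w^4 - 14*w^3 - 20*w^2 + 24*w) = -w^6 + 8*w^5 - 21*w^4 + 14*w^3 + 21*w^2 - 25*w - 56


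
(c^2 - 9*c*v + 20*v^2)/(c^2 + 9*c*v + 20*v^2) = (c^2 - 9*c*v + 20*v^2)/(c^2 + 9*c*v + 20*v^2)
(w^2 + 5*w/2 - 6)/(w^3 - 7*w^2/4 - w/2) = 2*(-2*w^2 - 5*w + 12)/(w*(-4*w^2 + 7*w + 2))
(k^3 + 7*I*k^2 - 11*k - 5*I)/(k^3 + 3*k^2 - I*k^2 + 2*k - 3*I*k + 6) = (k^2 + 6*I*k - 5)/(k^2 + k*(3 - 2*I) - 6*I)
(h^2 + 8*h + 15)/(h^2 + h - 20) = (h + 3)/(h - 4)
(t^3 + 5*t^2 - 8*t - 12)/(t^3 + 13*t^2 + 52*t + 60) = (t^2 - t - 2)/(t^2 + 7*t + 10)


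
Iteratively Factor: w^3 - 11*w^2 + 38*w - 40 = (w - 2)*(w^2 - 9*w + 20) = (w - 5)*(w - 2)*(w - 4)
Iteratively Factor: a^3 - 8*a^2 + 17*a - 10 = (a - 1)*(a^2 - 7*a + 10) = (a - 5)*(a - 1)*(a - 2)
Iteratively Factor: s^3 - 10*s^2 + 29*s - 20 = (s - 5)*(s^2 - 5*s + 4) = (s - 5)*(s - 1)*(s - 4)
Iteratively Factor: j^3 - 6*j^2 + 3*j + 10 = (j - 5)*(j^2 - j - 2) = (j - 5)*(j - 2)*(j + 1)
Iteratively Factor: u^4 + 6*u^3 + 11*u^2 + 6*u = (u + 1)*(u^3 + 5*u^2 + 6*u) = (u + 1)*(u + 2)*(u^2 + 3*u) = u*(u + 1)*(u + 2)*(u + 3)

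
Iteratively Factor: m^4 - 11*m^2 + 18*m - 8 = (m - 1)*(m^3 + m^2 - 10*m + 8) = (m - 2)*(m - 1)*(m^2 + 3*m - 4) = (m - 2)*(m - 1)*(m + 4)*(m - 1)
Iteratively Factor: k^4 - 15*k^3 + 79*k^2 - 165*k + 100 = (k - 1)*(k^3 - 14*k^2 + 65*k - 100) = (k - 5)*(k - 1)*(k^2 - 9*k + 20) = (k - 5)*(k - 4)*(k - 1)*(k - 5)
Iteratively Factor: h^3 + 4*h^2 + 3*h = (h + 3)*(h^2 + h) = (h + 1)*(h + 3)*(h)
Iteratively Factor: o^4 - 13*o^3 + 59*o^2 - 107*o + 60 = (o - 4)*(o^3 - 9*o^2 + 23*o - 15) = (o - 4)*(o - 1)*(o^2 - 8*o + 15) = (o - 4)*(o - 3)*(o - 1)*(o - 5)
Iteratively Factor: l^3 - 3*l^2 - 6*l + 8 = (l - 4)*(l^2 + l - 2) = (l - 4)*(l + 2)*(l - 1)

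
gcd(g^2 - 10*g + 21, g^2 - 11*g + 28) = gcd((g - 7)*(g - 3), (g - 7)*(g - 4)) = g - 7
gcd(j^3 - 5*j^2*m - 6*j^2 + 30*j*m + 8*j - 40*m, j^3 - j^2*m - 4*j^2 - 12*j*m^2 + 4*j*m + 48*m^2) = j - 4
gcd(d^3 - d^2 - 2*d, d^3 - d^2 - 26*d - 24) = d + 1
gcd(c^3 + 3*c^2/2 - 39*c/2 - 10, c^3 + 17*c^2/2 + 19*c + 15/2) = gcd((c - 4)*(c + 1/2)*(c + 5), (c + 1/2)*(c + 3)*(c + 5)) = c^2 + 11*c/2 + 5/2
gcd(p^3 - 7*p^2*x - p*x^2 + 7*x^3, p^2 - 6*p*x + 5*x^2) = -p + x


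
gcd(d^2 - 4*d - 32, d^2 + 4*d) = d + 4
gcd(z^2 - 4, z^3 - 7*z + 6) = z - 2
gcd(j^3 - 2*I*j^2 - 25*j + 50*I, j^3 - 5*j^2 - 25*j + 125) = j^2 - 25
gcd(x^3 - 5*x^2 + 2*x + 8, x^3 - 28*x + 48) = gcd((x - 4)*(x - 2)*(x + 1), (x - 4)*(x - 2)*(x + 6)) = x^2 - 6*x + 8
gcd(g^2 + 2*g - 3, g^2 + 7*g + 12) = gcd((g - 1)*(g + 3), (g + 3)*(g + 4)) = g + 3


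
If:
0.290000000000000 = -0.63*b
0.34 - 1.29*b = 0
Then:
No Solution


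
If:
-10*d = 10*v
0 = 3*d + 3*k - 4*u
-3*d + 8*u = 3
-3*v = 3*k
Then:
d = 1/3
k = 1/3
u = 1/2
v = -1/3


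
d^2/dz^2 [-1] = 0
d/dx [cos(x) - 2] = -sin(x)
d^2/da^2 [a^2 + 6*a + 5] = 2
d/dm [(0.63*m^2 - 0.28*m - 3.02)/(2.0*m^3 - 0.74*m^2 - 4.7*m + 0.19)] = (-1.26*m^4 + 1.12*m^3 + 14.9518*m^2 - 4.2302*m - 14.2472)/(4.0*m^6 - 2.96*m^5 - 18.2524*m^4 + 7.716*m^3 + 21.8088*m^2 - 1.786*m + 0.0361)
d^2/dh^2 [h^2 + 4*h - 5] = 2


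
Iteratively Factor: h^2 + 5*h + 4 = (h + 4)*(h + 1)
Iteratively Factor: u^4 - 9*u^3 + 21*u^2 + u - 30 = (u - 5)*(u^3 - 4*u^2 + u + 6) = (u - 5)*(u - 3)*(u^2 - u - 2) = (u - 5)*(u - 3)*(u + 1)*(u - 2)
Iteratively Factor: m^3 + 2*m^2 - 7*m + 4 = (m - 1)*(m^2 + 3*m - 4) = (m - 1)*(m + 4)*(m - 1)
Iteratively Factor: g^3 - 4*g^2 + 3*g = (g - 1)*(g^2 - 3*g) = g*(g - 1)*(g - 3)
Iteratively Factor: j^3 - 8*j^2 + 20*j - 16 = (j - 2)*(j^2 - 6*j + 8) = (j - 4)*(j - 2)*(j - 2)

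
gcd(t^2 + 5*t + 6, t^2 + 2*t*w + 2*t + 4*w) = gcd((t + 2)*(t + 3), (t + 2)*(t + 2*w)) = t + 2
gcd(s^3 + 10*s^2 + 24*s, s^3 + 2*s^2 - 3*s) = s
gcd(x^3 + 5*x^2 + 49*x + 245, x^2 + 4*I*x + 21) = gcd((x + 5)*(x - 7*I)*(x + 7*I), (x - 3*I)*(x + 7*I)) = x + 7*I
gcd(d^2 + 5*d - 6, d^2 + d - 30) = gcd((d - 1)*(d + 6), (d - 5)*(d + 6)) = d + 6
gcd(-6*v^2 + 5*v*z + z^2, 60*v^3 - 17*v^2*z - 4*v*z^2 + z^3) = 1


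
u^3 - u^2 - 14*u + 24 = (u - 3)*(u - 2)*(u + 4)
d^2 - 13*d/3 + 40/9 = (d - 8/3)*(d - 5/3)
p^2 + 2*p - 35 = (p - 5)*(p + 7)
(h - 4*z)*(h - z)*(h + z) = h^3 - 4*h^2*z - h*z^2 + 4*z^3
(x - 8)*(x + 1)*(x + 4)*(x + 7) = x^4 + 4*x^3 - 57*x^2 - 284*x - 224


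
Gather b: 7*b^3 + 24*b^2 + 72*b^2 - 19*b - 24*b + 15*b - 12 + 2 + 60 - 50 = 7*b^3 + 96*b^2 - 28*b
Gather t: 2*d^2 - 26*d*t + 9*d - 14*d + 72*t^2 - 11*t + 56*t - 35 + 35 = 2*d^2 - 5*d + 72*t^2 + t*(45 - 26*d)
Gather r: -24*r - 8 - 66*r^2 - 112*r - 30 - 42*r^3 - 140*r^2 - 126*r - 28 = -42*r^3 - 206*r^2 - 262*r - 66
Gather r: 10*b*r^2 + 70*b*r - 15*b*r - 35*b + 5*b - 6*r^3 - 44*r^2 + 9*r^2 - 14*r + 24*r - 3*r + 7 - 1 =-30*b - 6*r^3 + r^2*(10*b - 35) + r*(55*b + 7) + 6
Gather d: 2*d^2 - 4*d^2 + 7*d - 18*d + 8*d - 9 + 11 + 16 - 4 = -2*d^2 - 3*d + 14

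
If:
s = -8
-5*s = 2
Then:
No Solution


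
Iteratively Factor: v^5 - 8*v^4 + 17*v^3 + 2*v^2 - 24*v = (v + 1)*(v^4 - 9*v^3 + 26*v^2 - 24*v) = (v - 3)*(v + 1)*(v^3 - 6*v^2 + 8*v) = (v - 3)*(v - 2)*(v + 1)*(v^2 - 4*v) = (v - 4)*(v - 3)*(v - 2)*(v + 1)*(v)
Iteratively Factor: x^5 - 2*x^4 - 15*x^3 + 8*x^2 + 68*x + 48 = (x + 2)*(x^4 - 4*x^3 - 7*x^2 + 22*x + 24) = (x + 2)^2*(x^3 - 6*x^2 + 5*x + 12) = (x + 1)*(x + 2)^2*(x^2 - 7*x + 12) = (x - 3)*(x + 1)*(x + 2)^2*(x - 4)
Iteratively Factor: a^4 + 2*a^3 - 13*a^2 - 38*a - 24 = (a - 4)*(a^3 + 6*a^2 + 11*a + 6) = (a - 4)*(a + 2)*(a^2 + 4*a + 3) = (a - 4)*(a + 2)*(a + 3)*(a + 1)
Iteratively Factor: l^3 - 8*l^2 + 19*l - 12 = (l - 4)*(l^2 - 4*l + 3) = (l - 4)*(l - 3)*(l - 1)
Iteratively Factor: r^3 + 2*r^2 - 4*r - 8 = (r - 2)*(r^2 + 4*r + 4) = (r - 2)*(r + 2)*(r + 2)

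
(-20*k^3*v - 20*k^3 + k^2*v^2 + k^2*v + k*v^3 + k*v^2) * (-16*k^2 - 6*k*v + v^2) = 320*k^5*v + 320*k^5 + 104*k^4*v^2 + 104*k^4*v - 42*k^3*v^3 - 42*k^3*v^2 - 5*k^2*v^4 - 5*k^2*v^3 + k*v^5 + k*v^4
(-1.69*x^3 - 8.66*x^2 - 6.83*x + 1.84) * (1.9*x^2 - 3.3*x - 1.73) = -3.211*x^5 - 10.877*x^4 + 18.5247*x^3 + 41.0168*x^2 + 5.7439*x - 3.1832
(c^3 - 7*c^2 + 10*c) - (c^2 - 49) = c^3 - 8*c^2 + 10*c + 49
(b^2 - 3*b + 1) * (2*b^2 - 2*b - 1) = 2*b^4 - 8*b^3 + 7*b^2 + b - 1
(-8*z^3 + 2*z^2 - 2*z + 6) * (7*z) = -56*z^4 + 14*z^3 - 14*z^2 + 42*z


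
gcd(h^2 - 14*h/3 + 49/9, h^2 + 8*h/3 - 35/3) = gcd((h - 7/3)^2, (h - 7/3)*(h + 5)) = h - 7/3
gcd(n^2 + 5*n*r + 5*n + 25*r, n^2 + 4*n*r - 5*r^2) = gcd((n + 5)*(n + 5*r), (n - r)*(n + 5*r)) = n + 5*r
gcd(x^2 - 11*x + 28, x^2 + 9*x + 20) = 1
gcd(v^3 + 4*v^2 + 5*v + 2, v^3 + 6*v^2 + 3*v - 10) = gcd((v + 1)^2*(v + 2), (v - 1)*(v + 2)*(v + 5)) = v + 2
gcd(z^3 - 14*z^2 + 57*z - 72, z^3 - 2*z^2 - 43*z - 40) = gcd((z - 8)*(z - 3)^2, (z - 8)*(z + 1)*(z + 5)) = z - 8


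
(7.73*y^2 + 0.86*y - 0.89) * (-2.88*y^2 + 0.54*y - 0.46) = -22.2624*y^4 + 1.6974*y^3 - 0.5282*y^2 - 0.8762*y + 0.4094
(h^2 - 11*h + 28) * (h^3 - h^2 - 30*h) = h^5 - 12*h^4 + 9*h^3 + 302*h^2 - 840*h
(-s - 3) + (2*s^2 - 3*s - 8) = 2*s^2 - 4*s - 11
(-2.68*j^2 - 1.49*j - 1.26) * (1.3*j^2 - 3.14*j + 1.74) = -3.484*j^4 + 6.4782*j^3 - 1.6226*j^2 + 1.3638*j - 2.1924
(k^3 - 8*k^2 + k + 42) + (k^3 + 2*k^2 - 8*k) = 2*k^3 - 6*k^2 - 7*k + 42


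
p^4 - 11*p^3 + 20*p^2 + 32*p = p*(p - 8)*(p - 4)*(p + 1)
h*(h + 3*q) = h^2 + 3*h*q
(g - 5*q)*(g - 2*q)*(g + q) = g^3 - 6*g^2*q + 3*g*q^2 + 10*q^3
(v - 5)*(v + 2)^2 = v^3 - v^2 - 16*v - 20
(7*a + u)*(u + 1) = 7*a*u + 7*a + u^2 + u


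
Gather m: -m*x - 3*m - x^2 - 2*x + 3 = m*(-x - 3) - x^2 - 2*x + 3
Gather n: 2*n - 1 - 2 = 2*n - 3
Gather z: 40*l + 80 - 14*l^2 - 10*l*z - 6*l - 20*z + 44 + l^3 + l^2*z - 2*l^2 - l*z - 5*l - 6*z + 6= l^3 - 16*l^2 + 29*l + z*(l^2 - 11*l - 26) + 130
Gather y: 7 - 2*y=7 - 2*y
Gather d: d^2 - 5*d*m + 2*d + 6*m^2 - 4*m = d^2 + d*(2 - 5*m) + 6*m^2 - 4*m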